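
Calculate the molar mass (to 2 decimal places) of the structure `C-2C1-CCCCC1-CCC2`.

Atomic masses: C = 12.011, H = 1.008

138.25

Molecular formula: C10H18.
M = 10×12.011 + 18×1.008 = 138.25 g/mol.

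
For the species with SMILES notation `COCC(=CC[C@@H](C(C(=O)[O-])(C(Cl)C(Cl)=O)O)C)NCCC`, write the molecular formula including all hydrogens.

C14H22Cl2NO5-

Heavy atoms from the SMILES: 14 C, 2 Cl, 1 N, 5 O.
Implicit hydrogens by atom environment:
  4 × C: 2 H each → 8
  4 × C: no H
  3 × C: 3 H each → 9
  3 × C: 1 H each → 3
  3 × O: no H
  2 × Cl: no H
  1 × N: 1 H
  1 × O: 1 H
  1 × O (charge -1): no H
  Total hydrogens = 22.
Net charge -1.
Molecular formula: C14H22Cl2NO5-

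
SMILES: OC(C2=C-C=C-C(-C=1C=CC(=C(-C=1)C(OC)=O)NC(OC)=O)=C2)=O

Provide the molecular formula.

C17H15NO6

Heavy atoms from the SMILES: 17 C, 1 N, 6 O.
Implicit hydrogens by atom environment:
  7 × C (aromatic): 1 H each → 7
  5 × C (aromatic): no H
  5 × O: no H
  3 × C: no H
  2 × C: 3 H each → 6
  1 × N: 1 H
  1 × O: 1 H
  Total hydrogens = 15.
Molecular formula: C17H15NO6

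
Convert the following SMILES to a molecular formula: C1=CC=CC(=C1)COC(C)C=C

C11H14O

Heavy atoms from the SMILES: 11 C, 1 O.
Implicit hydrogens by atom environment:
  5 × C (aromatic): 1 H each → 5
  2 × C: 2 H each → 4
  2 × C: 1 H each → 2
  1 × C: 3 H
  1 × C (aromatic): no H
  1 × O: no H
  Total hydrogens = 14.
Molecular formula: C11H14O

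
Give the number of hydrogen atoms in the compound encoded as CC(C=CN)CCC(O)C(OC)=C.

19

Hydrogens are implicit in SMILES; fill each atom to its normal valence:
  4 × C: 1 H each → 4
  3 × C: 2 H each → 6
  2 × C: 3 H each → 6
  1 × C: no H
  1 × N: 2 H
  1 × O: 1 H
  1 × O: no H
  Total hydrogens = 19.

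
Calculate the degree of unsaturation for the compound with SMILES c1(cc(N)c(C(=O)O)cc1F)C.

5

Molecular formula from the SMILES: C8H8FNO2.
DoU = (2C + 2 + N − H − X)/2 = (2·8 + 2 + 1 − 8 − 1)/2 = 10/2 = 5.
(Structurally: 1 ring(s) + 4 π bond(s) = 5.)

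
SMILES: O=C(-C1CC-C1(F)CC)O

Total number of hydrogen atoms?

Hydrogens are implicit in SMILES; fill each atom to its normal valence:
  3 × C: 2 H each → 6
  2 × C: no H
  1 × C: 3 H
  1 × C: 1 H
  1 × F: no H
  1 × O: 1 H
  1 × O: no H
  Total hydrogens = 11.

11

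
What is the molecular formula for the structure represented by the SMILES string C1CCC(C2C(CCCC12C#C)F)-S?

C12H17FS

Heavy atoms from the SMILES: 12 C, 1 F, 1 S.
Implicit hydrogens by atom environment:
  6 × C: 2 H each → 12
  4 × C: 1 H each → 4
  2 × C: no H
  1 × F: no H
  1 × S: 1 H
  Total hydrogens = 17.
Molecular formula: C12H17FS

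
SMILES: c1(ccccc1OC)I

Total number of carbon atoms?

7

The symbol for carbon appears 7 times in the SMILES. Lowercase c denotes aromatic carbon and counts toward C.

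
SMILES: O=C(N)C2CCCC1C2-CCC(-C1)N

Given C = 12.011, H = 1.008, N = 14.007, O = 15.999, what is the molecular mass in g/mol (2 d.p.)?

196.29

Molecular formula: C11H20N2O.
M = 11×12.011 + 20×1.008 + 2×14.007 + 1×15.999 = 196.29 g/mol.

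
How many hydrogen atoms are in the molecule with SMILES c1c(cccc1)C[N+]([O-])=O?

Hydrogens are implicit in SMILES; fill each atom to its normal valence:
  5 × C (aromatic): 1 H each → 5
  1 × C: 2 H
  1 × C (aromatic): no H
  1 × N (charge +1): no H
  1 × O: no H
  1 × O (charge -1): no H
  Total hydrogens = 7.

7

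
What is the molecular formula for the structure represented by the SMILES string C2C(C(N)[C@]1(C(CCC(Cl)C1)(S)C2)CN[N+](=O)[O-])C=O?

C12H20ClN3O3S

Heavy atoms from the SMILES: 12 C, 1 Cl, 3 N, 3 O, 1 S.
Implicit hydrogens by atom environment:
  6 × C: 2 H each → 12
  4 × C: 1 H each → 4
  2 × C: no H
  2 × O: no H
  1 × Cl: no H
  1 × N: 2 H
  1 × N: 1 H
  1 × N (charge +1): no H
  1 × O (charge -1): no H
  1 × S: 1 H
  Total hydrogens = 20.
Molecular formula: C12H20ClN3O3S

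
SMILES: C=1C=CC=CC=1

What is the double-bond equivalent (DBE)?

4

Molecular formula from the SMILES: C6H6.
DoU = (2C + 2 + N − H − X)/2 = (2·6 + 2 + 0 − 6 − 0)/2 = 8/2 = 4.
(Structurally: 1 ring(s) + 3 π bond(s) = 4.)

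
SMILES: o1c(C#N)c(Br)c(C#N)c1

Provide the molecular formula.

C6HBrN2O

Heavy atoms from the SMILES: 1 Br, 6 C, 2 N, 1 O.
Implicit hydrogens by atom environment:
  3 × C (aromatic): no H
  2 × C: no H
  2 × N: no H
  1 × Br: no H
  1 × C (aromatic): 1 H
  1 × O (aromatic): no H
  Total hydrogens = 1.
Molecular formula: C6HBrN2O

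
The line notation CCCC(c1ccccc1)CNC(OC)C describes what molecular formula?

C14H23NO

Heavy atoms from the SMILES: 14 C, 1 N, 1 O.
Implicit hydrogens by atom environment:
  5 × C (aromatic): 1 H each → 5
  3 × C: 3 H each → 9
  3 × C: 2 H each → 6
  2 × C: 1 H each → 2
  1 × C (aromatic): no H
  1 × N: 1 H
  1 × O: no H
  Total hydrogens = 23.
Molecular formula: C14H23NO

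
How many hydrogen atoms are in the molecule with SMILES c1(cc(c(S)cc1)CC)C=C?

Hydrogens are implicit in SMILES; fill each atom to its normal valence:
  3 × C (aromatic): 1 H each → 3
  3 × C (aromatic): no H
  2 × C: 2 H each → 4
  1 × C: 3 H
  1 × C: 1 H
  1 × S: 1 H
  Total hydrogens = 12.

12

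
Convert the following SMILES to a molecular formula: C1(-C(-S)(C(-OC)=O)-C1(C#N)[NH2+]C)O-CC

C9H15N2O3S+

Heavy atoms from the SMILES: 9 C, 2 N, 3 O, 1 S.
Implicit hydrogens by atom environment:
  4 × C: no H
  3 × C: 3 H each → 9
  3 × O: no H
  1 × C: 2 H
  1 × C: 1 H
  1 × N (charge +1): 2 H
  1 × N: no H
  1 × S: 1 H
  Total hydrogens = 15.
Net charge +1.
Molecular formula: C9H15N2O3S+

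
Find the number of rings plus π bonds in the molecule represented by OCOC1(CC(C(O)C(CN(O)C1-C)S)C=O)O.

Molecular formula from the SMILES: C10H19NO6S.
DoU = (2C + 2 + N − H − X)/2 = (2·10 + 2 + 1 − 19 − 0)/2 = 4/2 = 2.
(Structurally: 1 ring(s) + 1 π bond(s) = 2.)

2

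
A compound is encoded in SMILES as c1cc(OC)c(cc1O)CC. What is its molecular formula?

C9H12O2

Heavy atoms from the SMILES: 9 C, 2 O.
Implicit hydrogens by atom environment:
  3 × C (aromatic): 1 H each → 3
  3 × C (aromatic): no H
  2 × C: 3 H each → 6
  1 × C: 2 H
  1 × O: 1 H
  1 × O: no H
  Total hydrogens = 12.
Molecular formula: C9H12O2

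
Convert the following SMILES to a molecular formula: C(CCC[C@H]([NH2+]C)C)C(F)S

Heavy atoms from the SMILES: 8 C, 1 F, 1 N, 1 S.
Implicit hydrogens by atom environment:
  4 × C: 2 H each → 8
  2 × C: 3 H each → 6
  2 × C: 1 H each → 2
  1 × F: no H
  1 × N (charge +1): 2 H
  1 × S: 1 H
  Total hydrogens = 19.
Net charge +1.
Molecular formula: C8H19FNS+

C8H19FNS+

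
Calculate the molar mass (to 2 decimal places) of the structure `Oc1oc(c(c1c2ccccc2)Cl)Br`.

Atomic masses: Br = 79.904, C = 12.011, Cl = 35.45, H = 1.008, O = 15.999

273.51

Molecular formula: C10H6BrClO2.
M = 1×79.904 + 10×12.011 + 1×35.45 + 6×1.008 + 2×15.999 = 273.51 g/mol.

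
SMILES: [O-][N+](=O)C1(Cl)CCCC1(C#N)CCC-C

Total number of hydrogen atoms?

15

Hydrogens are implicit in SMILES; fill each atom to its normal valence:
  6 × C: 2 H each → 12
  3 × C: no H
  1 × C: 3 H
  1 × Cl: no H
  1 × N (charge +1): no H
  1 × N: no H
  1 × O: no H
  1 × O (charge -1): no H
  Total hydrogens = 15.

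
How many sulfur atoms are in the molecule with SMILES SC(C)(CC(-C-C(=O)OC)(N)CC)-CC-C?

1

The symbol for sulfur appears 1 time in the SMILES.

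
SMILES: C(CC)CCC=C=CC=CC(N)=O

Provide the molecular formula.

C11H17NO

Heavy atoms from the SMILES: 11 C, 1 N, 1 O.
Implicit hydrogens by atom environment:
  4 × C: 2 H each → 8
  4 × C: 1 H each → 4
  2 × C: no H
  1 × C: 3 H
  1 × N: 2 H
  1 × O: no H
  Total hydrogens = 17.
Molecular formula: C11H17NO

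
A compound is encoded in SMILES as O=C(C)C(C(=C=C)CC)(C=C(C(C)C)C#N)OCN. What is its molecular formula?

C15H22N2O2

Heavy atoms from the SMILES: 15 C, 2 N, 2 O.
Implicit hydrogens by atom environment:
  6 × C: no H
  4 × C: 3 H each → 12
  3 × C: 2 H each → 6
  2 × C: 1 H each → 2
  2 × O: no H
  1 × N: 2 H
  1 × N: no H
  Total hydrogens = 22.
Molecular formula: C15H22N2O2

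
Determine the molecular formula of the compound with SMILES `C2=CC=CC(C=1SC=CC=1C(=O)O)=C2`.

Heavy atoms from the SMILES: 11 C, 2 O, 1 S.
Implicit hydrogens by atom environment:
  7 × C (aromatic): 1 H each → 7
  3 × C (aromatic): no H
  1 × C: no H
  1 × O: 1 H
  1 × O: no H
  1 × S (aromatic): no H
  Total hydrogens = 8.
Molecular formula: C11H8O2S

C11H8O2S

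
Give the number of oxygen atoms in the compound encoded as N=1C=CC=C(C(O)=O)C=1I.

2

The symbol for oxygen appears 2 times in the SMILES.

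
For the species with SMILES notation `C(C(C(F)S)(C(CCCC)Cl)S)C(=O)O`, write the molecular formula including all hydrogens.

C9H16ClFO2S2

Heavy atoms from the SMILES: 9 C, 1 Cl, 1 F, 2 O, 2 S.
Implicit hydrogens by atom environment:
  4 × C: 2 H each → 8
  2 × C: 1 H each → 2
  2 × C: no H
  2 × S: 1 H each → 2
  1 × C: 3 H
  1 × Cl: no H
  1 × F: no H
  1 × O: 1 H
  1 × O: no H
  Total hydrogens = 16.
Molecular formula: C9H16ClFO2S2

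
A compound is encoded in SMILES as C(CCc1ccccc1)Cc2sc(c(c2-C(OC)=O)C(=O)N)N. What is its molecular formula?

Heavy atoms from the SMILES: 17 C, 2 N, 3 O, 1 S.
Implicit hydrogens by atom environment:
  5 × C (aromatic): 1 H each → 5
  5 × C (aromatic): no H
  4 × C: 2 H each → 8
  3 × O: no H
  2 × C: no H
  2 × N: 2 H each → 4
  1 × C: 3 H
  1 × S (aromatic): no H
  Total hydrogens = 20.
Molecular formula: C17H20N2O3S

C17H20N2O3S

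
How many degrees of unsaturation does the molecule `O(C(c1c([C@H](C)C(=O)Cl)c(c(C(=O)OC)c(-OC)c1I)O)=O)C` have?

7

Molecular formula from the SMILES: C14H14ClIO7.
DoU = (2C + 2 + N − H − X)/2 = (2·14 + 2 + 0 − 14 − 2)/2 = 14/2 = 7.
(Structurally: 1 ring(s) + 6 π bond(s) = 7.)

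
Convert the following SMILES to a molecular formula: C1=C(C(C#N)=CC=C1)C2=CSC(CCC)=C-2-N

C14H14N2S

Heavy atoms from the SMILES: 14 C, 2 N, 1 S.
Implicit hydrogens by atom environment:
  5 × C (aromatic): 1 H each → 5
  5 × C (aromatic): no H
  2 × C: 2 H each → 4
  1 × C: 3 H
  1 × C: no H
  1 × N: 2 H
  1 × N: no H
  1 × S (aromatic): no H
  Total hydrogens = 14.
Molecular formula: C14H14N2S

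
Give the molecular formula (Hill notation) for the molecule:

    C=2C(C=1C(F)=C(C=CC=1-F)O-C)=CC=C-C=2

C13H10F2O

Heavy atoms from the SMILES: 13 C, 2 F, 1 O.
Implicit hydrogens by atom environment:
  7 × C (aromatic): 1 H each → 7
  5 × C (aromatic): no H
  2 × F: no H
  1 × C: 3 H
  1 × O: no H
  Total hydrogens = 10.
Molecular formula: C13H10F2O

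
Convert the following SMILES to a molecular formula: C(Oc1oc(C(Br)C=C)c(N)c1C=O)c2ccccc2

Heavy atoms from the SMILES: 1 Br, 15 C, 1 N, 3 O.
Implicit hydrogens by atom environment:
  5 × C (aromatic): 1 H each → 5
  5 × C (aromatic): no H
  3 × C: 1 H each → 3
  2 × C: 2 H each → 4
  2 × O: no H
  1 × Br: no H
  1 × N: 2 H
  1 × O (aromatic): no H
  Total hydrogens = 14.
Molecular formula: C15H14BrNO3

C15H14BrNO3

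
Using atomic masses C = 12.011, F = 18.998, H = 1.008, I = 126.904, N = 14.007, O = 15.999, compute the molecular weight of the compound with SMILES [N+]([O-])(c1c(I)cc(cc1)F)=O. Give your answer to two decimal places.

Molecular formula: C6H3FINO2.
M = 6×12.011 + 1×18.998 + 3×1.008 + 1×126.904 + 1×14.007 + 2×15.999 = 267.00 g/mol.

267.00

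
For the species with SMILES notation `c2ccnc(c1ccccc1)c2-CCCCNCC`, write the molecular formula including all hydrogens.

C17H22N2

Heavy atoms from the SMILES: 17 C, 2 N.
Implicit hydrogens by atom environment:
  8 × C (aromatic): 1 H each → 8
  5 × C: 2 H each → 10
  3 × C (aromatic): no H
  1 × C: 3 H
  1 × N: 1 H
  1 × N (aromatic): no H
  Total hydrogens = 22.
Molecular formula: C17H22N2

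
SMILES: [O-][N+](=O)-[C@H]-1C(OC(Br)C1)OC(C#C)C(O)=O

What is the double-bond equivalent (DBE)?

Molecular formula from the SMILES: C8H8BrNO6.
DoU = (2C + 2 + N − H − X)/2 = (2·8 + 2 + 1 − 8 − 1)/2 = 10/2 = 5.
(Structurally: 1 ring(s) + 4 π bond(s) = 5.)

5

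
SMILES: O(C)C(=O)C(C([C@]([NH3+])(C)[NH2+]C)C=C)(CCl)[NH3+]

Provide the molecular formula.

[C10H23ClN3O2]3+

Heavy atoms from the SMILES: 10 C, 1 Cl, 3 N, 2 O.
Implicit hydrogens by atom environment:
  3 × C: 3 H each → 9
  3 × C: no H
  2 × C: 2 H each → 4
  2 × C: 1 H each → 2
  2 × N (charge +1): 3 H each → 6
  2 × O: no H
  1 × Cl: no H
  1 × N (charge +1): 2 H
  Total hydrogens = 23.
Net charge +3.
Molecular formula: [C10H23ClN3O2]3+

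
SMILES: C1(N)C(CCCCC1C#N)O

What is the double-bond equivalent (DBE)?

Molecular formula from the SMILES: C8H14N2O.
DoU = (2C + 2 + N − H − X)/2 = (2·8 + 2 + 2 − 14 − 0)/2 = 6/2 = 3.
(Structurally: 1 ring(s) + 2 π bond(s) = 3.)

3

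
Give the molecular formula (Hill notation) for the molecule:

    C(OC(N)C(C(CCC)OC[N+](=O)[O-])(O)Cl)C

C9H19ClN2O5

Heavy atoms from the SMILES: 9 C, 1 Cl, 2 N, 5 O.
Implicit hydrogens by atom environment:
  4 × C: 2 H each → 8
  3 × O: no H
  2 × C: 3 H each → 6
  2 × C: 1 H each → 2
  1 × C: no H
  1 × Cl: no H
  1 × N: 2 H
  1 × N (charge +1): no H
  1 × O: 1 H
  1 × O (charge -1): no H
  Total hydrogens = 19.
Molecular formula: C9H19ClN2O5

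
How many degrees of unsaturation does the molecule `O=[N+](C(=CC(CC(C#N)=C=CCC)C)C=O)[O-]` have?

Molecular formula from the SMILES: C12H14N2O3.
DoU = (2C + 2 + N − H − X)/2 = (2·12 + 2 + 2 − 14 − 0)/2 = 14/2 = 7.
(Structurally: 0 ring(s) + 7 π bond(s) = 7.)

7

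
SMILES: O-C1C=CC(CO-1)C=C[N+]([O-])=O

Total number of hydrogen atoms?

9

Hydrogens are implicit in SMILES; fill each atom to its normal valence:
  6 × C: 1 H each → 6
  2 × O: no H
  1 × C: 2 H
  1 × N (charge +1): no H
  1 × O: 1 H
  1 × O (charge -1): no H
  Total hydrogens = 9.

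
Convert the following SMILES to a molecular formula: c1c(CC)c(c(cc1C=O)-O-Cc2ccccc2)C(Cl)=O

C17H15ClO3

Heavy atoms from the SMILES: 17 C, 1 Cl, 3 O.
Implicit hydrogens by atom environment:
  7 × C (aromatic): 1 H each → 7
  5 × C (aromatic): no H
  3 × O: no H
  2 × C: 2 H each → 4
  1 × C: 3 H
  1 × C: 1 H
  1 × C: no H
  1 × Cl: no H
  Total hydrogens = 15.
Molecular formula: C17H15ClO3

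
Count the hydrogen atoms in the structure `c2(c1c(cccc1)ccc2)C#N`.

7

Hydrogens are implicit in SMILES; fill each atom to its normal valence:
  7 × C (aromatic): 1 H each → 7
  3 × C (aromatic): no H
  1 × C: no H
  1 × N: no H
  Total hydrogens = 7.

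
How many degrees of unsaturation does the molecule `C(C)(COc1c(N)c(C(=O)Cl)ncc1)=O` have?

6

Molecular formula from the SMILES: C9H9ClN2O3.
DoU = (2C + 2 + N − H − X)/2 = (2·9 + 2 + 2 − 9 − 1)/2 = 12/2 = 6.
(Structurally: 1 ring(s) + 5 π bond(s) = 6.)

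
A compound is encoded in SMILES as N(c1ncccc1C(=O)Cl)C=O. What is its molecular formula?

Heavy atoms from the SMILES: 7 C, 1 Cl, 2 N, 2 O.
Implicit hydrogens by atom environment:
  3 × C (aromatic): 1 H each → 3
  2 × C (aromatic): no H
  2 × O: no H
  1 × C: 1 H
  1 × C: no H
  1 × Cl: no H
  1 × N: 1 H
  1 × N (aromatic): no H
  Total hydrogens = 5.
Molecular formula: C7H5ClN2O2

C7H5ClN2O2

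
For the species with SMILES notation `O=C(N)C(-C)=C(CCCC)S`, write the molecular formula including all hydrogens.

C8H15NOS

Heavy atoms from the SMILES: 8 C, 1 N, 1 O, 1 S.
Implicit hydrogens by atom environment:
  3 × C: 2 H each → 6
  3 × C: no H
  2 × C: 3 H each → 6
  1 × N: 2 H
  1 × O: no H
  1 × S: 1 H
  Total hydrogens = 15.
Molecular formula: C8H15NOS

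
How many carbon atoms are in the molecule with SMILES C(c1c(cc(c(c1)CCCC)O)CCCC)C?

The symbol for carbon appears 16 times in the SMILES. Lowercase c denotes aromatic carbon and counts toward C.

16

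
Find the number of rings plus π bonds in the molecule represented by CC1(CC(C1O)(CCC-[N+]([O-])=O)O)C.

2

Molecular formula from the SMILES: C9H17NO4.
DoU = (2C + 2 + N − H − X)/2 = (2·9 + 2 + 1 − 17 − 0)/2 = 4/2 = 2.
(Structurally: 1 ring(s) + 1 π bond(s) = 2.)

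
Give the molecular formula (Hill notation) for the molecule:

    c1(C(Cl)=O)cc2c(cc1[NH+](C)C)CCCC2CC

C15H21ClNO+

Heavy atoms from the SMILES: 15 C, 1 Cl, 1 N, 1 O.
Implicit hydrogens by atom environment:
  4 × C: 2 H each → 8
  4 × C (aromatic): no H
  3 × C: 3 H each → 9
  2 × C (aromatic): 1 H each → 2
  1 × C: 1 H
  1 × C: no H
  1 × Cl: no H
  1 × N (charge +1): 1 H
  1 × O: no H
  Total hydrogens = 21.
Net charge +1.
Molecular formula: C15H21ClNO+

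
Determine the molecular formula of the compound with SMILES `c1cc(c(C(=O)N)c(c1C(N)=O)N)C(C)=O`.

C10H11N3O3

Heavy atoms from the SMILES: 10 C, 3 N, 3 O.
Implicit hydrogens by atom environment:
  4 × C (aromatic): no H
  3 × C: no H
  3 × N: 2 H each → 6
  3 × O: no H
  2 × C (aromatic): 1 H each → 2
  1 × C: 3 H
  Total hydrogens = 11.
Molecular formula: C10H11N3O3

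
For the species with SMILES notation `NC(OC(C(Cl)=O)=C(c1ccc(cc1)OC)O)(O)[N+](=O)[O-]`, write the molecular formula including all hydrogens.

C11H11ClN2O7

Heavy atoms from the SMILES: 11 C, 1 Cl, 2 N, 7 O.
Implicit hydrogens by atom environment:
  4 × C (aromatic): 1 H each → 4
  4 × C: no H
  4 × O: no H
  2 × C (aromatic): no H
  2 × O: 1 H each → 2
  1 × C: 3 H
  1 × Cl: no H
  1 × N: 2 H
  1 × N (charge +1): no H
  1 × O (charge -1): no H
  Total hydrogens = 11.
Molecular formula: C11H11ClN2O7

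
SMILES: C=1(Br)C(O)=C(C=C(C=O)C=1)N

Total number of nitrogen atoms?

1

The symbol for nitrogen appears 1 time in the SMILES.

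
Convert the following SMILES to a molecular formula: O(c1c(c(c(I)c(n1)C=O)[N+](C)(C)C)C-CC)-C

Heavy atoms from the SMILES: 13 C, 1 I, 2 N, 2 O.
Implicit hydrogens by atom environment:
  5 × C: 3 H each → 15
  5 × C (aromatic): no H
  2 × C: 2 H each → 4
  2 × O: no H
  1 × C: 1 H
  1 × I: no H
  1 × N (aromatic): no H
  1 × N (charge +1): no H
  Total hydrogens = 20.
Net charge +1.
Molecular formula: C13H20IN2O2+

C13H20IN2O2+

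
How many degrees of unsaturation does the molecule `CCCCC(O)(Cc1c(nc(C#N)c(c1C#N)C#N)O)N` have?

Molecular formula from the SMILES: C14H15N5O2.
DoU = (2C + 2 + N − H − X)/2 = (2·14 + 2 + 5 − 15 − 0)/2 = 20/2 = 10.
(Structurally: 1 ring(s) + 9 π bond(s) = 10.)

10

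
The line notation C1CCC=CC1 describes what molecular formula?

Heavy atoms from the SMILES: 6 C.
Implicit hydrogens by atom environment:
  4 × C: 2 H each → 8
  2 × C: 1 H each → 2
  Total hydrogens = 10.
Molecular formula: C6H10

C6H10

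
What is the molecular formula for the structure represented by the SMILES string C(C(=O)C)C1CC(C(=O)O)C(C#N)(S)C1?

C10H13NO3S

Heavy atoms from the SMILES: 10 C, 1 N, 3 O, 1 S.
Implicit hydrogens by atom environment:
  4 × C: no H
  3 × C: 2 H each → 6
  2 × C: 1 H each → 2
  2 × O: no H
  1 × C: 3 H
  1 × N: no H
  1 × O: 1 H
  1 × S: 1 H
  Total hydrogens = 13.
Molecular formula: C10H13NO3S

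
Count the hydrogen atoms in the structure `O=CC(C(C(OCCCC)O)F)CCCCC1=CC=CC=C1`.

27

Hydrogens are implicit in SMILES; fill each atom to its normal valence:
  7 × C: 2 H each → 14
  5 × C (aromatic): 1 H each → 5
  4 × C: 1 H each → 4
  2 × O: no H
  1 × C: 3 H
  1 × C (aromatic): no H
  1 × F: no H
  1 × O: 1 H
  Total hydrogens = 27.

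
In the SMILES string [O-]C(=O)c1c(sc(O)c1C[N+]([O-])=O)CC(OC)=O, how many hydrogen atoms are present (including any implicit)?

8

Hydrogens are implicit in SMILES; fill each atom to its normal valence:
  4 × C (aromatic): no H
  4 × O: no H
  2 × C: 2 H each → 4
  2 × C: no H
  2 × O (charge -1): no H
  1 × C: 3 H
  1 × N (charge +1): no H
  1 × O: 1 H
  1 × S (aromatic): no H
  Total hydrogens = 8.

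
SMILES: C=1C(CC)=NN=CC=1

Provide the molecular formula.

C6H8N2

Heavy atoms from the SMILES: 6 C, 2 N.
Implicit hydrogens by atom environment:
  3 × C (aromatic): 1 H each → 3
  2 × N (aromatic): no H
  1 × C: 3 H
  1 × C: 2 H
  1 × C (aromatic): no H
  Total hydrogens = 8.
Molecular formula: C6H8N2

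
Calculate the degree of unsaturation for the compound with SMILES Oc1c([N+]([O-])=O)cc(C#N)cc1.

Molecular formula from the SMILES: C7H4N2O3.
DoU = (2C + 2 + N − H − X)/2 = (2·7 + 2 + 2 − 4 − 0)/2 = 14/2 = 7.
(Structurally: 1 ring(s) + 6 π bond(s) = 7.)

7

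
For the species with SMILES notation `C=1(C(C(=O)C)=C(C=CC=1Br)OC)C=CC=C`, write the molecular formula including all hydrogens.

Heavy atoms from the SMILES: 1 Br, 13 C, 2 O.
Implicit hydrogens by atom environment:
  4 × C (aromatic): no H
  3 × C: 1 H each → 3
  2 × C: 3 H each → 6
  2 × C (aromatic): 1 H each → 2
  2 × O: no H
  1 × Br: no H
  1 × C: 2 H
  1 × C: no H
  Total hydrogens = 13.
Molecular formula: C13H13BrO2

C13H13BrO2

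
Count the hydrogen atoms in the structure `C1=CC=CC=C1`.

6

Hydrogens are implicit in SMILES; fill each atom to its normal valence:
  6 × C (aromatic): 1 H each → 6
  Total hydrogens = 6.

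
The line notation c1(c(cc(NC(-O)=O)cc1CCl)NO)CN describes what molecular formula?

C9H12ClN3O3

Heavy atoms from the SMILES: 9 C, 1 Cl, 3 N, 3 O.
Implicit hydrogens by atom environment:
  4 × C (aromatic): no H
  2 × C: 2 H each → 4
  2 × C (aromatic): 1 H each → 2
  2 × N: 1 H each → 2
  2 × O: 1 H each → 2
  1 × C: no H
  1 × Cl: no H
  1 × N: 2 H
  1 × O: no H
  Total hydrogens = 12.
Molecular formula: C9H12ClN3O3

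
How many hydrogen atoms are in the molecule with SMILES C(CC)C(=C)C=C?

Hydrogens are implicit in SMILES; fill each atom to its normal valence:
  4 × C: 2 H each → 8
  1 × C: 3 H
  1 × C: 1 H
  1 × C: no H
  Total hydrogens = 12.

12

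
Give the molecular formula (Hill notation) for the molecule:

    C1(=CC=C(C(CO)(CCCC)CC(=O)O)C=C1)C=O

C15H20O4

Heavy atoms from the SMILES: 15 C, 4 O.
Implicit hydrogens by atom environment:
  5 × C: 2 H each → 10
  4 × C (aromatic): 1 H each → 4
  2 × C: no H
  2 × C (aromatic): no H
  2 × O: 1 H each → 2
  2 × O: no H
  1 × C: 3 H
  1 × C: 1 H
  Total hydrogens = 20.
Molecular formula: C15H20O4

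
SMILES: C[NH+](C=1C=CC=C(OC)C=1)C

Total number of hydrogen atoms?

Hydrogens are implicit in SMILES; fill each atom to its normal valence:
  4 × C (aromatic): 1 H each → 4
  3 × C: 3 H each → 9
  2 × C (aromatic): no H
  1 × N (charge +1): 1 H
  1 × O: no H
  Total hydrogens = 14.

14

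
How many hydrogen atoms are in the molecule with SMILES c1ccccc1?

Hydrogens are implicit in SMILES; fill each atom to its normal valence:
  6 × C (aromatic): 1 H each → 6
  Total hydrogens = 6.

6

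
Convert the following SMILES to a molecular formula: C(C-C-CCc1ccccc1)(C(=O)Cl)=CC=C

C15H17ClO

Heavy atoms from the SMILES: 15 C, 1 Cl, 1 O.
Implicit hydrogens by atom environment:
  5 × C: 2 H each → 10
  5 × C (aromatic): 1 H each → 5
  2 × C: 1 H each → 2
  2 × C: no H
  1 × C (aromatic): no H
  1 × Cl: no H
  1 × O: no H
  Total hydrogens = 17.
Molecular formula: C15H17ClO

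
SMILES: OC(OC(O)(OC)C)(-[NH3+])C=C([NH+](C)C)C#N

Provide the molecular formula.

Heavy atoms from the SMILES: 9 C, 3 N, 4 O.
Implicit hydrogens by atom environment:
  4 × C: 3 H each → 12
  4 × C: no H
  2 × O: 1 H each → 2
  2 × O: no H
  1 × C: 1 H
  1 × N (charge +1): 3 H
  1 × N (charge +1): 1 H
  1 × N: no H
  Total hydrogens = 19.
Net charge +2.
Molecular formula: [C9H19N3O4]2+

[C9H19N3O4]2+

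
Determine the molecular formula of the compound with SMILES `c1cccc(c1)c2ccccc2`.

Heavy atoms from the SMILES: 12 C.
Implicit hydrogens by atom environment:
  10 × C (aromatic): 1 H each → 10
  2 × C (aromatic): no H
  Total hydrogens = 10.
Molecular formula: C12H10

C12H10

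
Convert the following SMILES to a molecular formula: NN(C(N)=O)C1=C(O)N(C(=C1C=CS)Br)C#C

C9H9BrN4O2S

Heavy atoms from the SMILES: 1 Br, 9 C, 4 N, 2 O, 1 S.
Implicit hydrogens by atom environment:
  4 × C (aromatic): no H
  3 × C: 1 H each → 3
  2 × C: no H
  2 × N: 2 H each → 4
  1 × Br: no H
  1 × N (aromatic): no H
  1 × N: no H
  1 × O: 1 H
  1 × O: no H
  1 × S: 1 H
  Total hydrogens = 9.
Molecular formula: C9H9BrN4O2S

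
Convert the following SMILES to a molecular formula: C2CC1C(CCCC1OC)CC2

Heavy atoms from the SMILES: 11 C, 1 O.
Implicit hydrogens by atom environment:
  7 × C: 2 H each → 14
  3 × C: 1 H each → 3
  1 × C: 3 H
  1 × O: no H
  Total hydrogens = 20.
Molecular formula: C11H20O

C11H20O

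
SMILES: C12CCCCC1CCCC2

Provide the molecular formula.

Heavy atoms from the SMILES: 10 C.
Implicit hydrogens by atom environment:
  8 × C: 2 H each → 16
  2 × C: 1 H each → 2
  Total hydrogens = 18.
Molecular formula: C10H18

C10H18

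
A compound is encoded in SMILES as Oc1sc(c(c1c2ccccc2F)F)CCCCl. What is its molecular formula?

C13H11ClF2OS

Heavy atoms from the SMILES: 13 C, 1 Cl, 2 F, 1 O, 1 S.
Implicit hydrogens by atom environment:
  6 × C (aromatic): no H
  4 × C (aromatic): 1 H each → 4
  3 × C: 2 H each → 6
  2 × F: no H
  1 × Cl: no H
  1 × O: 1 H
  1 × S (aromatic): no H
  Total hydrogens = 11.
Molecular formula: C13H11ClF2OS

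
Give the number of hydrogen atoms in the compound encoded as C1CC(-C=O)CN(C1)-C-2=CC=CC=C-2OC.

17

Hydrogens are implicit in SMILES; fill each atom to its normal valence:
  4 × C: 2 H each → 8
  4 × C (aromatic): 1 H each → 4
  2 × C: 1 H each → 2
  2 × C (aromatic): no H
  2 × O: no H
  1 × C: 3 H
  1 × N: no H
  Total hydrogens = 17.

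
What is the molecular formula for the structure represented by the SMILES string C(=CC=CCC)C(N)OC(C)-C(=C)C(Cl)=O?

Heavy atoms from the SMILES: 12 C, 1 Cl, 1 N, 2 O.
Implicit hydrogens by atom environment:
  6 × C: 1 H each → 6
  2 × C: 3 H each → 6
  2 × C: 2 H each → 4
  2 × C: no H
  2 × O: no H
  1 × Cl: no H
  1 × N: 2 H
  Total hydrogens = 18.
Molecular formula: C12H18ClNO2

C12H18ClNO2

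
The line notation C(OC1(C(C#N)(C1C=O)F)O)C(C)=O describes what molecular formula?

C8H8FNO4

Heavy atoms from the SMILES: 8 C, 1 F, 1 N, 4 O.
Implicit hydrogens by atom environment:
  4 × C: no H
  3 × O: no H
  2 × C: 1 H each → 2
  1 × C: 3 H
  1 × C: 2 H
  1 × F: no H
  1 × N: no H
  1 × O: 1 H
  Total hydrogens = 8.
Molecular formula: C8H8FNO4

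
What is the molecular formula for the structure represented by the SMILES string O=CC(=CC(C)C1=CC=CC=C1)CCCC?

C15H20O

Heavy atoms from the SMILES: 15 C, 1 O.
Implicit hydrogens by atom environment:
  5 × C (aromatic): 1 H each → 5
  3 × C: 2 H each → 6
  3 × C: 1 H each → 3
  2 × C: 3 H each → 6
  1 × C: no H
  1 × C (aromatic): no H
  1 × O: no H
  Total hydrogens = 20.
Molecular formula: C15H20O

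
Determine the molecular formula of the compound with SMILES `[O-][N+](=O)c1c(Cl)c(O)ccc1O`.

C6H4ClNO4

Heavy atoms from the SMILES: 6 C, 1 Cl, 1 N, 4 O.
Implicit hydrogens by atom environment:
  4 × C (aromatic): no H
  2 × C (aromatic): 1 H each → 2
  2 × O: 1 H each → 2
  1 × Cl: no H
  1 × N (charge +1): no H
  1 × O: no H
  1 × O (charge -1): no H
  Total hydrogens = 4.
Molecular formula: C6H4ClNO4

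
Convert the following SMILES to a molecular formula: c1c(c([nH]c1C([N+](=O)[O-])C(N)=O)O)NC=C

C8H10N4O4

Heavy atoms from the SMILES: 8 C, 4 N, 4 O.
Implicit hydrogens by atom environment:
  3 × C (aromatic): no H
  2 × C: 1 H each → 2
  2 × O: no H
  1 × C: 2 H
  1 × C (aromatic): 1 H
  1 × C: no H
  1 × N: 2 H
  1 × N (aromatic): 1 H
  1 × N: 1 H
  1 × N (charge +1): no H
  1 × O: 1 H
  1 × O (charge -1): no H
  Total hydrogens = 10.
Molecular formula: C8H10N4O4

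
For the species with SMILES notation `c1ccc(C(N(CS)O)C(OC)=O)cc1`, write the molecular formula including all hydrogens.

C10H13NO3S

Heavy atoms from the SMILES: 10 C, 1 N, 3 O, 1 S.
Implicit hydrogens by atom environment:
  5 × C (aromatic): 1 H each → 5
  2 × O: no H
  1 × C: 3 H
  1 × C: 2 H
  1 × C: 1 H
  1 × C: no H
  1 × C (aromatic): no H
  1 × N: no H
  1 × O: 1 H
  1 × S: 1 H
  Total hydrogens = 13.
Molecular formula: C10H13NO3S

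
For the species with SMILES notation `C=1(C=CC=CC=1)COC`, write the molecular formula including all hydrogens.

C8H10O

Heavy atoms from the SMILES: 8 C, 1 O.
Implicit hydrogens by atom environment:
  5 × C (aromatic): 1 H each → 5
  1 × C: 3 H
  1 × C: 2 H
  1 × C (aromatic): no H
  1 × O: no H
  Total hydrogens = 10.
Molecular formula: C8H10O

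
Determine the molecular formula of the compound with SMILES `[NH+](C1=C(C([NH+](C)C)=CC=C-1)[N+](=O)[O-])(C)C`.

Heavy atoms from the SMILES: 10 C, 3 N, 2 O.
Implicit hydrogens by atom environment:
  4 × C: 3 H each → 12
  3 × C (aromatic): 1 H each → 3
  3 × C (aromatic): no H
  2 × N (charge +1): 1 H each → 2
  1 × N (charge +1): no H
  1 × O: no H
  1 × O (charge -1): no H
  Total hydrogens = 17.
Net charge +2.
Molecular formula: [C10H17N3O2]2+

[C10H17N3O2]2+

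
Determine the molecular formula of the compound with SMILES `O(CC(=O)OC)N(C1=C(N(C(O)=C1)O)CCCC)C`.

C12H20N2O5

Heavy atoms from the SMILES: 12 C, 2 N, 5 O.
Implicit hydrogens by atom environment:
  4 × C: 2 H each → 8
  3 × C: 3 H each → 9
  3 × C (aromatic): no H
  3 × O: no H
  2 × O: 1 H each → 2
  1 × C (aromatic): 1 H
  1 × C: no H
  1 × N (aromatic): no H
  1 × N: no H
  Total hydrogens = 20.
Molecular formula: C12H20N2O5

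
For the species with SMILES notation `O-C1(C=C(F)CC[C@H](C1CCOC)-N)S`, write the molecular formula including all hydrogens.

Heavy atoms from the SMILES: 10 C, 1 F, 1 N, 2 O, 1 S.
Implicit hydrogens by atom environment:
  4 × C: 2 H each → 8
  3 × C: 1 H each → 3
  2 × C: no H
  1 × C: 3 H
  1 × F: no H
  1 × N: 2 H
  1 × O: 1 H
  1 × O: no H
  1 × S: 1 H
  Total hydrogens = 18.
Molecular formula: C10H18FNO2S

C10H18FNO2S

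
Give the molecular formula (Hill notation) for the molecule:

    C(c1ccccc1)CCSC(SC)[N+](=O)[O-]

C11H15NO2S2

Heavy atoms from the SMILES: 11 C, 1 N, 2 O, 2 S.
Implicit hydrogens by atom environment:
  5 × C (aromatic): 1 H each → 5
  3 × C: 2 H each → 6
  2 × S: no H
  1 × C: 3 H
  1 × C: 1 H
  1 × C (aromatic): no H
  1 × N (charge +1): no H
  1 × O: no H
  1 × O (charge -1): no H
  Total hydrogens = 15.
Molecular formula: C11H15NO2S2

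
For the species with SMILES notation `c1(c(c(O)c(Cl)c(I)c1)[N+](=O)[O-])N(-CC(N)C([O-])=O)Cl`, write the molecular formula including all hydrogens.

C9H7Cl2IN3O5-

Heavy atoms from the SMILES: 9 C, 2 Cl, 1 I, 3 N, 5 O.
Implicit hydrogens by atom environment:
  5 × C (aromatic): no H
  2 × Cl: no H
  2 × O: no H
  2 × O (charge -1): no H
  1 × C: 2 H
  1 × C (aromatic): 1 H
  1 × C: 1 H
  1 × C: no H
  1 × I: no H
  1 × N: 2 H
  1 × N (charge +1): no H
  1 × N: no H
  1 × O: 1 H
  Total hydrogens = 7.
Net charge -1.
Molecular formula: C9H7Cl2IN3O5-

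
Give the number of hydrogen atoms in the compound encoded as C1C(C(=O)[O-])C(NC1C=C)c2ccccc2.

Hydrogens are implicit in SMILES; fill each atom to its normal valence:
  5 × C (aromatic): 1 H each → 5
  4 × C: 1 H each → 4
  2 × C: 2 H each → 4
  1 × C: no H
  1 × C (aromatic): no H
  1 × N: 1 H
  1 × O: no H
  1 × O (charge -1): no H
  Total hydrogens = 14.

14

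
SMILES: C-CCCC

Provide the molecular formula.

Heavy atoms from the SMILES: 5 C.
Implicit hydrogens by atom environment:
  3 × C: 2 H each → 6
  2 × C: 3 H each → 6
  Total hydrogens = 12.
Molecular formula: C5H12

C5H12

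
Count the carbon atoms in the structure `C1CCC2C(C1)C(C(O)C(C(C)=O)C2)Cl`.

The symbol for carbon appears 12 times in the SMILES. (Cl is a single chlorine, not C + l.)

12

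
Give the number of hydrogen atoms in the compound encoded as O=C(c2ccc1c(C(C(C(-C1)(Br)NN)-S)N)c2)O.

14

Hydrogens are implicit in SMILES; fill each atom to its normal valence:
  3 × C (aromatic): 1 H each → 3
  3 × C (aromatic): no H
  2 × C: 1 H each → 2
  2 × C: no H
  2 × N: 2 H each → 4
  1 × Br: no H
  1 × C: 2 H
  1 × N: 1 H
  1 × O: 1 H
  1 × O: no H
  1 × S: 1 H
  Total hydrogens = 14.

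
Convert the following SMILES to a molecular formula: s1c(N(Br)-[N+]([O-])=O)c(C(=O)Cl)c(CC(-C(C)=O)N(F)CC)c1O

Heavy atoms from the SMILES: 1 Br, 11 C, 1 Cl, 1 F, 3 N, 5 O, 1 S.
Implicit hydrogens by atom environment:
  4 × C (aromatic): no H
  3 × O: no H
  2 × C: 3 H each → 6
  2 × C: 2 H each → 4
  2 × C: no H
  2 × N: no H
  1 × Br: no H
  1 × C: 1 H
  1 × Cl: no H
  1 × F: no H
  1 × N (charge +1): no H
  1 × O: 1 H
  1 × O (charge -1): no H
  1 × S (aromatic): no H
  Total hydrogens = 12.
Molecular formula: C11H12BrClFN3O5S

C11H12BrClFN3O5S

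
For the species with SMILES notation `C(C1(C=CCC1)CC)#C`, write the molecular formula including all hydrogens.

C9H12

Heavy atoms from the SMILES: 9 C.
Implicit hydrogens by atom environment:
  3 × C: 2 H each → 6
  3 × C: 1 H each → 3
  2 × C: no H
  1 × C: 3 H
  Total hydrogens = 12.
Molecular formula: C9H12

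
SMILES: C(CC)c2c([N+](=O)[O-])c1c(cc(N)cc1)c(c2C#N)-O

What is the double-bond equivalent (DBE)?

Molecular formula from the SMILES: C14H13N3O3.
DoU = (2C + 2 + N − H − X)/2 = (2·14 + 2 + 3 − 13 − 0)/2 = 20/2 = 10.
(Structurally: 2 ring(s) + 8 π bond(s) = 10.)

10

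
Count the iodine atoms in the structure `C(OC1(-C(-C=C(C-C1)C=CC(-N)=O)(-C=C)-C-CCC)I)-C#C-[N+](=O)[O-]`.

The symbol for iodine appears 1 time in the SMILES.

1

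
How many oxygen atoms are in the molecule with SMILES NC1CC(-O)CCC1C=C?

1

The symbol for oxygen appears 1 time in the SMILES.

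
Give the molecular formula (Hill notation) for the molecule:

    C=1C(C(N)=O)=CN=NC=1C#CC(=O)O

Heavy atoms from the SMILES: 8 C, 3 N, 3 O.
Implicit hydrogens by atom environment:
  4 × C: no H
  2 × C (aromatic): 1 H each → 2
  2 × C (aromatic): no H
  2 × N (aromatic): no H
  2 × O: no H
  1 × N: 2 H
  1 × O: 1 H
  Total hydrogens = 5.
Molecular formula: C8H5N3O3

C8H5N3O3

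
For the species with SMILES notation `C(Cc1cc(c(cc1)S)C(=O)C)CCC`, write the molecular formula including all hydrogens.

Heavy atoms from the SMILES: 13 C, 1 O, 1 S.
Implicit hydrogens by atom environment:
  4 × C: 2 H each → 8
  3 × C (aromatic): 1 H each → 3
  3 × C (aromatic): no H
  2 × C: 3 H each → 6
  1 × C: no H
  1 × O: no H
  1 × S: 1 H
  Total hydrogens = 18.
Molecular formula: C13H18OS

C13H18OS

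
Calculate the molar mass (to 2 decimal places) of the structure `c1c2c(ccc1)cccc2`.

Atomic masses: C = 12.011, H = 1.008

128.17

Molecular formula: C10H8.
M = 10×12.011 + 8×1.008 = 128.17 g/mol.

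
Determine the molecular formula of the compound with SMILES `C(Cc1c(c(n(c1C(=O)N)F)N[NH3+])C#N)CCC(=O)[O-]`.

Heavy atoms from the SMILES: 11 C, 1 F, 5 N, 3 O.
Implicit hydrogens by atom environment:
  4 × C: 2 H each → 8
  4 × C (aromatic): no H
  3 × C: no H
  2 × O: no H
  1 × F: no H
  1 × N (charge +1): 3 H
  1 × N: 2 H
  1 × N: 1 H
  1 × N (aromatic): no H
  1 × N: no H
  1 × O (charge -1): no H
  Total hydrogens = 14.
Molecular formula: C11H14FN5O3

C11H14FN5O3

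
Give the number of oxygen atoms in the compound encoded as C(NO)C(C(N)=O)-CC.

The symbol for oxygen appears 2 times in the SMILES.

2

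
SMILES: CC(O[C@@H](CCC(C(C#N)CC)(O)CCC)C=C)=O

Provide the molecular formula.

Heavy atoms from the SMILES: 15 C, 1 N, 3 O.
Implicit hydrogens by atom environment:
  6 × C: 2 H each → 12
  3 × C: 3 H each → 9
  3 × C: 1 H each → 3
  3 × C: no H
  2 × O: no H
  1 × N: no H
  1 × O: 1 H
  Total hydrogens = 25.
Molecular formula: C15H25NO3

C15H25NO3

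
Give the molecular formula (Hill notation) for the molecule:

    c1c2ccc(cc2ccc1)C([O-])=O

C11H7O2-

Heavy atoms from the SMILES: 11 C, 2 O.
Implicit hydrogens by atom environment:
  7 × C (aromatic): 1 H each → 7
  3 × C (aromatic): no H
  1 × C: no H
  1 × O: no H
  1 × O (charge -1): no H
  Total hydrogens = 7.
Net charge -1.
Molecular formula: C11H7O2-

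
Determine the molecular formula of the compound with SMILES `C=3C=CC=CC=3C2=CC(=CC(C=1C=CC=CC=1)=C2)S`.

Heavy atoms from the SMILES: 18 C, 1 S.
Implicit hydrogens by atom environment:
  13 × C (aromatic): 1 H each → 13
  5 × C (aromatic): no H
  1 × S: 1 H
  Total hydrogens = 14.
Molecular formula: C18H14S

C18H14S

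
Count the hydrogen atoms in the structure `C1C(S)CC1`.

8

Hydrogens are implicit in SMILES; fill each atom to its normal valence:
  3 × C: 2 H each → 6
  1 × C: 1 H
  1 × S: 1 H
  Total hydrogens = 8.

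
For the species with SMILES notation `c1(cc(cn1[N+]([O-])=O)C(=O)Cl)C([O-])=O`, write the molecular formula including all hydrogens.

C6H2ClN2O5-

Heavy atoms from the SMILES: 6 C, 1 Cl, 2 N, 5 O.
Implicit hydrogens by atom environment:
  3 × O: no H
  2 × C (aromatic): 1 H each → 2
  2 × C (aromatic): no H
  2 × C: no H
  2 × O (charge -1): no H
  1 × Cl: no H
  1 × N (aromatic): no H
  1 × N (charge +1): no H
  Total hydrogens = 2.
Net charge -1.
Molecular formula: C6H2ClN2O5-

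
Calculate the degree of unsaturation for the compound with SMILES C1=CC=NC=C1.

4

Molecular formula from the SMILES: C5H5N.
DoU = (2C + 2 + N − H − X)/2 = (2·5 + 2 + 1 − 5 − 0)/2 = 8/2 = 4.
(Structurally: 1 ring(s) + 3 π bond(s) = 4.)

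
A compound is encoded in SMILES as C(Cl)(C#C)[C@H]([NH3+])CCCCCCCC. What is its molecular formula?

C12H23ClN+

Heavy atoms from the SMILES: 12 C, 1 Cl, 1 N.
Implicit hydrogens by atom environment:
  7 × C: 2 H each → 14
  3 × C: 1 H each → 3
  1 × C: 3 H
  1 × C: no H
  1 × Cl: no H
  1 × N (charge +1): 3 H
  Total hydrogens = 23.
Net charge +1.
Molecular formula: C12H23ClN+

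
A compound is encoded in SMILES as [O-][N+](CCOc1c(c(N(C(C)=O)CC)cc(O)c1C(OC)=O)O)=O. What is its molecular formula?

Heavy atoms from the SMILES: 14 C, 2 N, 8 O.
Implicit hydrogens by atom environment:
  5 × C (aromatic): no H
  5 × O: no H
  3 × C: 3 H each → 9
  3 × C: 2 H each → 6
  2 × C: no H
  2 × O: 1 H each → 2
  1 × C (aromatic): 1 H
  1 × N: no H
  1 × N (charge +1): no H
  1 × O (charge -1): no H
  Total hydrogens = 18.
Molecular formula: C14H18N2O8

C14H18N2O8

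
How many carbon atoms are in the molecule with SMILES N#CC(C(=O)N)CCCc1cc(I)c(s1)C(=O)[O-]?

11

The symbol for carbon appears 11 times in the SMILES. Lowercase c denotes aromatic carbon and counts toward C.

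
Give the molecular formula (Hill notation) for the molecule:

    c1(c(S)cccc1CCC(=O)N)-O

Heavy atoms from the SMILES: 9 C, 1 N, 2 O, 1 S.
Implicit hydrogens by atom environment:
  3 × C (aromatic): 1 H each → 3
  3 × C (aromatic): no H
  2 × C: 2 H each → 4
  1 × C: no H
  1 × N: 2 H
  1 × O: 1 H
  1 × O: no H
  1 × S: 1 H
  Total hydrogens = 11.
Molecular formula: C9H11NO2S

C9H11NO2S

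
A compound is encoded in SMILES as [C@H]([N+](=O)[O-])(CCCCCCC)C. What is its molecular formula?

C9H19NO2

Heavy atoms from the SMILES: 9 C, 1 N, 2 O.
Implicit hydrogens by atom environment:
  6 × C: 2 H each → 12
  2 × C: 3 H each → 6
  1 × C: 1 H
  1 × N (charge +1): no H
  1 × O: no H
  1 × O (charge -1): no H
  Total hydrogens = 19.
Molecular formula: C9H19NO2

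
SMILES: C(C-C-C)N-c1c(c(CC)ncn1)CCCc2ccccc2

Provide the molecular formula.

Heavy atoms from the SMILES: 19 C, 3 N.
Implicit hydrogens by atom environment:
  7 × C: 2 H each → 14
  6 × C (aromatic): 1 H each → 6
  4 × C (aromatic): no H
  2 × C: 3 H each → 6
  2 × N (aromatic): no H
  1 × N: 1 H
  Total hydrogens = 27.
Molecular formula: C19H27N3

C19H27N3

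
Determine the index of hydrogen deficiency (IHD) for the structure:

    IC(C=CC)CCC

Molecular formula from the SMILES: C7H13I.
DoU = (2C + 2 + N − H − X)/2 = (2·7 + 2 + 0 − 13 − 1)/2 = 2/2 = 1.
(Structurally: 0 ring(s) + 1 π bond(s) = 1.)

1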